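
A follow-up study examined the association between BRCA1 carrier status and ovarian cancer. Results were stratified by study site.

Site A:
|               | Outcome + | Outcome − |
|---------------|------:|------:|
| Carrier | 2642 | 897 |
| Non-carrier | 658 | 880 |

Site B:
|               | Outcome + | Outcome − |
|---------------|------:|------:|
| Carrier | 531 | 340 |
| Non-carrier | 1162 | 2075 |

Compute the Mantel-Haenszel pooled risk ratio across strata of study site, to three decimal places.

RR_MH = Σ(aᵢ·n₀ᵢ/nᵢ) / Σ(cᵢ·n₁ᵢ/nᵢ), with n₁ᵢ = aᵢ+bᵢ (exposed), n₀ᵢ = cᵢ+dᵢ (unexposed), nᵢ = n₁ᵢ+n₀ᵢ.
Stratum 1 (Site A): n₁ = 3539, n₀ = 1538, n = 5077; a·n₀/n = 2642·1538/5077 = 800.3538; c·n₁/n = 658·3539/5077 = 458.6689
Stratum 2 (Site B): n₁ = 871, n₀ = 3237, n = 4108; a·n₀/n = 531·3237/4108 = 418.4146; c·n₁/n = 1162·871/4108 = 246.3734
RR_MH = (800.3538 + 418.4146) / (458.6689 + 246.3734) = 1218.7683 / 705.0423 = 1.72865

1.729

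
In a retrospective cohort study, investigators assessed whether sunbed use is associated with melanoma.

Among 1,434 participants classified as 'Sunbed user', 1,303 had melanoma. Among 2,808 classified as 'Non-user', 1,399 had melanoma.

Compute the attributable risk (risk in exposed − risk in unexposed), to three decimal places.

0.410

From the description: a = 1303, b = 131, c = 1399, d = 1409.
Risk in exposed = 1303/1434 = 0.908647; risk in unexposed = 1399/2808 = 0.498219.
Risk difference = 0.908647 − 0.498219 = 0.410428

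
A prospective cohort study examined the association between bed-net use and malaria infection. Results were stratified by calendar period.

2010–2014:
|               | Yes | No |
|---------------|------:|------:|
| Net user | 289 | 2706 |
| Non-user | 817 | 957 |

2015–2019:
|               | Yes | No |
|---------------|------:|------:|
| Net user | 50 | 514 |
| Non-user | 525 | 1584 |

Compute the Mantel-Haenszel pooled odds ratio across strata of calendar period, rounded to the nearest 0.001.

OR_MH = Σ(aᵢdᵢ/nᵢ) / Σ(bᵢcᵢ/nᵢ), where nᵢ is the stratum total.
Stratum 1 (2010–2014): n = 4769; a·d/n = 289·957/4769 = 57.9939; b·c/n = 2706·817/4769 = 463.5777
Stratum 2 (2015–2019): n = 2673; a·d/n = 50·1584/2673 = 29.6296; b·c/n = 514·525/2673 = 100.9540
OR_MH = (57.9939 + 29.6296) / (463.5777 + 100.9540) = 87.6235 / 564.5317 = 0.15521

0.155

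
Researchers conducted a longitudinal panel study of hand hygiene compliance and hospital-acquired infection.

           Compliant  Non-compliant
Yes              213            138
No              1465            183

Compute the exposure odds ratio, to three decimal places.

Reading the table with exposure as columns: a = 213 (Compliant, case), b = 1465 (Compliant, non-case), c = 138 (Non-compliant, case), d = 183.
OR = (a·d)/(b·c) = (213 × 183) / (1465 × 138) = 38979 / 202170 = 0.19280
Exposure is associated with lower odds of hospital-acquired infection (OR = 0.19 < 1).

0.193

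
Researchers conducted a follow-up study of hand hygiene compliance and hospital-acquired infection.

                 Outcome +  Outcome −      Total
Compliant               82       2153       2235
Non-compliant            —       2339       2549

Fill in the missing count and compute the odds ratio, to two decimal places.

0.42

The missing cell is in the unexposed row: 2549 − 2339 = 210.
So a = 82, b = 2153, c = 210, d = 2339.
OR = (a·d)/(b·c) = (82 × 2339) / (2153 × 210) = 191798 / 452130 = 0.42421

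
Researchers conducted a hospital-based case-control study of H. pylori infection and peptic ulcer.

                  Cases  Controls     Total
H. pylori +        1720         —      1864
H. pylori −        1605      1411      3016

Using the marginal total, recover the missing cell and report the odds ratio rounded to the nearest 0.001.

10.501

The missing cell is in the exposed row: 1864 − 1720 = 144.
So a = 1720, b = 144, c = 1605, d = 1411.
OR = (a·d)/(b·c) = (1720 × 1411) / (144 × 1605) = 2426920 / 231120 = 10.50069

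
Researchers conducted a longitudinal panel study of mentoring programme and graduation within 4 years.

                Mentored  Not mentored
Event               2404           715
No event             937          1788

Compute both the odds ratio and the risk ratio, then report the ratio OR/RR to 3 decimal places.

Reading the table with exposure as columns: a = 2404 (Mentored, case), b = 937 (Mentored, non-case), c = 715 (Not mentored, case), d = 1788.
OR = (2404·1788)/(937·715) = 4298352/669955 = 6.41588
Risk in exposed = 2404/3341 = 0.71955; risk in unexposed = 715/2503 = 0.28566; RR = 2.51891
OR/RR = 6.41588 / 2.51891 = 2.54709
The outcome is not rare, so the OR lies further from 1 than the RR.

2.547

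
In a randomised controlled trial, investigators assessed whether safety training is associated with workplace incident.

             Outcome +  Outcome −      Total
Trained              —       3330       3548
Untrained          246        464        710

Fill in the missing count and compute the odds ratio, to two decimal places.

0.12

The missing cell is in the exposed row: 3548 − 3330 = 218.
So a = 218, b = 3330, c = 246, d = 464.
OR = (a·d)/(b·c) = (218 × 464) / (3330 × 246) = 101152 / 819180 = 0.12348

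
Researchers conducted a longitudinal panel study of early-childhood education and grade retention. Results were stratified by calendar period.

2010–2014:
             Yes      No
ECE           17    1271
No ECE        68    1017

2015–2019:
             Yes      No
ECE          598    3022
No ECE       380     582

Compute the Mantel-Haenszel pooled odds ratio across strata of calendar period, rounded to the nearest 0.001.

OR_MH = Σ(aᵢdᵢ/nᵢ) / Σ(bᵢcᵢ/nᵢ), where nᵢ is the stratum total.
Stratum 1 (2010–2014): n = 2373; a·d/n = 17·1017/2373 = 7.2857; b·c/n = 1271·68/2373 = 36.4214
Stratum 2 (2015–2019): n = 4582; a·d/n = 598·582/4582 = 75.9572; b·c/n = 3022·380/4582 = 250.6242
OR_MH = (7.2857 + 75.9572) / (36.4214 + 250.6242) = 83.2429 / 287.0456 = 0.29000

0.290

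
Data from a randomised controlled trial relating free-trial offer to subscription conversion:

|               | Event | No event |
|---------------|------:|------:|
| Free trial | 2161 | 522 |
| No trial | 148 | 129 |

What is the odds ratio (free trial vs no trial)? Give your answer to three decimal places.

Cells: a = 2161, b = 522, c = 148, d = 129.
OR = (a·d)/(b·c) = (2161 × 129) / (522 × 148) = 278769 / 77256 = 3.60838
The odds of subscription conversion are about 3.61 times as high in the free trial group.

3.608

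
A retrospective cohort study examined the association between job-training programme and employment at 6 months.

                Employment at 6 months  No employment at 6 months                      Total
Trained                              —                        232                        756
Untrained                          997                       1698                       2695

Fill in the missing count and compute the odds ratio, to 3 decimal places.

3.847

The missing cell is in the exposed row: 756 − 232 = 524.
So a = 524, b = 232, c = 997, d = 1698.
OR = (a·d)/(b·c) = (524 × 1698) / (232 × 997) = 889752 / 231304 = 3.84668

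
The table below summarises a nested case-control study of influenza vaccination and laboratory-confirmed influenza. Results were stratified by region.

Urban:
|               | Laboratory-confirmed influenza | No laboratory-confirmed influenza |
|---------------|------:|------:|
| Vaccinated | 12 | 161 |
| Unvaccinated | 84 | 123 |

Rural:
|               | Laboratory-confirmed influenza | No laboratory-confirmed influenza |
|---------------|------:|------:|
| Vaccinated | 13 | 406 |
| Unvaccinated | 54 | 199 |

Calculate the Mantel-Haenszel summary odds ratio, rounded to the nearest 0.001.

OR_MH = Σ(aᵢdᵢ/nᵢ) / Σ(bᵢcᵢ/nᵢ), where nᵢ is the stratum total.
Stratum 1 (Urban): n = 380; a·d/n = 12·123/380 = 3.8842; b·c/n = 161·84/380 = 35.5895
Stratum 2 (Rural): n = 672; a·d/n = 13·199/672 = 3.8497; b·c/n = 406·54/672 = 32.6250
OR_MH = (3.8842 + 3.8497) / (35.5895 + 32.6250) = 7.7339 / 68.2145 = 0.11338

0.113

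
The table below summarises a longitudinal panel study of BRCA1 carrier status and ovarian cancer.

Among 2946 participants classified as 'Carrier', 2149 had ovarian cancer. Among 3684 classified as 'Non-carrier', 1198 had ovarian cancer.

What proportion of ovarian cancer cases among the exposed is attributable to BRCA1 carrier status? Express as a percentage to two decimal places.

55.42

From the description: a = 2149, b = 797, c = 1198, d = 2486.
Risk in exposed = 2149/2946 = 0.72946; risk in unexposed = 1198/3684 = 0.32519.
RR = 0.72946/0.32519 = 2.24319
AR% = (RR − 1)/RR × 100 = (2.24319 − 1)/2.24319 × 100 = 55.4207%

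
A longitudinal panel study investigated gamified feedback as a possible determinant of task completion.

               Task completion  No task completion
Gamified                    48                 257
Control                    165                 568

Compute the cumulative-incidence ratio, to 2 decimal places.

0.70

Cells: a = 48, b = 257, c = 165, d = 568.
Risk in exposed = 48/305 = 0.15738; risk in unexposed = 165/733 = 0.22510.
RR = 0.15738 / 0.22510 = 0.69914
The risk is 30% lower among the exposed than among the unexposed.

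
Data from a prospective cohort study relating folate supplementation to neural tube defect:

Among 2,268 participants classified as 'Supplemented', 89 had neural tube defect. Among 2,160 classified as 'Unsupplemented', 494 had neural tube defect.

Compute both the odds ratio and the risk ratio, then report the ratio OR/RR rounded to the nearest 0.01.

From the description: a = 89, b = 2179, c = 494, d = 1666.
OR = (89·1666)/(2179·494) = 148274/1076426 = 0.13775
Risk in exposed = 89/2268 = 0.03924; risk in unexposed = 494/2160 = 0.22870; RR = 0.17158
OR/RR = 0.13775 / 0.17158 = 0.80280
The outcome is not rare, so the OR lies further from 1 than the RR.

0.80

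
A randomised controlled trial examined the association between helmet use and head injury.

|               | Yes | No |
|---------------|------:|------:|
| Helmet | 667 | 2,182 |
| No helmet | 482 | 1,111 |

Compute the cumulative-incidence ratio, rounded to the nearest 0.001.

0.774

Cells: a = 667, b = 2182, c = 482, d = 1111.
Risk in exposed = 667/2849 = 0.23412; risk in unexposed = 482/1593 = 0.30257.
RR = 0.23412 / 0.30257 = 0.77375
The risk is 23% lower among the exposed than among the unexposed.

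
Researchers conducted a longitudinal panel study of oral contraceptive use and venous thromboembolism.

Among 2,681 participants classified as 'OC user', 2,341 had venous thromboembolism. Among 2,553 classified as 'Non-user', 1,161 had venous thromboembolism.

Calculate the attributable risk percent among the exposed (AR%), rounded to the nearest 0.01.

From the description: a = 2341, b = 340, c = 1161, d = 1392.
Risk in exposed = 2341/2681 = 0.87318; risk in unexposed = 1161/2553 = 0.45476.
RR = 0.87318/0.45476 = 1.92010
AR% = (RR − 1)/RR × 100 = (1.92010 − 1)/1.92010 × 100 = 47.9193%

47.92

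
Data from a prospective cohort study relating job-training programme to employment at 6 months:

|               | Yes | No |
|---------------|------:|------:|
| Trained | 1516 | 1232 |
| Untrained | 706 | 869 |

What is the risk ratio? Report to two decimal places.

Cells: a = 1516, b = 1232, c = 706, d = 869.
Risk in exposed = 1516/2748 = 0.55167; risk in unexposed = 706/1575 = 0.44825.
RR = 0.55167 / 0.44825 = 1.23072
The risk among the exposed is 1.23 times that among the unexposed.

1.23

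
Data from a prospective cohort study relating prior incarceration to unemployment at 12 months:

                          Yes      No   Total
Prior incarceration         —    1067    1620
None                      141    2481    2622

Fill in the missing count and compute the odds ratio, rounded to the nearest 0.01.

9.12

The missing cell is in the exposed row: 1620 − 1067 = 553.
So a = 553, b = 1067, c = 141, d = 2481.
OR = (a·d)/(b·c) = (553 × 2481) / (1067 × 141) = 1371993 / 150447 = 9.11944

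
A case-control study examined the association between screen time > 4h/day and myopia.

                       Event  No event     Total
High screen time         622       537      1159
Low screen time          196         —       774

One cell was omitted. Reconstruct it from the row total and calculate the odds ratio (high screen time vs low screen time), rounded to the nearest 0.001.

3.416

The missing cell is in the unexposed row: 774 − 196 = 578.
So a = 622, b = 537, c = 196, d = 578.
OR = (a·d)/(b·c) = (622 × 578) / (537 × 196) = 359516 / 105252 = 3.41576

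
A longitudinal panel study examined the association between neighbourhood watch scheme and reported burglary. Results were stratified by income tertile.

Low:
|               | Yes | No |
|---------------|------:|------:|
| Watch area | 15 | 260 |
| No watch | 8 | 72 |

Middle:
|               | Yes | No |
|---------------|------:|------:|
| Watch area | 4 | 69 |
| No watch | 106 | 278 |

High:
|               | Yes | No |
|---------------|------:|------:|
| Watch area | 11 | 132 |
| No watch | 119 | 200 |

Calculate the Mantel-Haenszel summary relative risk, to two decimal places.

0.24

RR_MH = Σ(aᵢ·n₀ᵢ/nᵢ) / Σ(cᵢ·n₁ᵢ/nᵢ), with n₁ᵢ = aᵢ+bᵢ (exposed), n₀ᵢ = cᵢ+dᵢ (unexposed), nᵢ = n₁ᵢ+n₀ᵢ.
Stratum 1 (Low): n₁ = 275, n₀ = 80, n = 355; a·n₀/n = 15·80/355 = 3.3803; c·n₁/n = 8·275/355 = 6.1972
Stratum 2 (Middle): n₁ = 73, n₀ = 384, n = 457; a·n₀/n = 4·384/457 = 3.3611; c·n₁/n = 106·73/457 = 16.9322
Stratum 3 (High): n₁ = 143, n₀ = 319, n = 462; a·n₀/n = 11·319/462 = 7.5952; c·n₁/n = 119·143/462 = 36.8333
RR_MH = (3.3803 + 3.3611 + 7.5952) / (6.1972 + 16.9322 + 36.8333) = 14.3366 / 59.9627 = 0.23909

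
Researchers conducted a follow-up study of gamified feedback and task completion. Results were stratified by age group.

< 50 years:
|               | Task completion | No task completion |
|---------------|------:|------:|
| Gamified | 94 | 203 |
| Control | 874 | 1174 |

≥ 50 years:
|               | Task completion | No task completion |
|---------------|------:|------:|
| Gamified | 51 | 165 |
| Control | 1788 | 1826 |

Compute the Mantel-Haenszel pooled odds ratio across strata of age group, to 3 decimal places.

0.467

OR_MH = Σ(aᵢdᵢ/nᵢ) / Σ(bᵢcᵢ/nᵢ), where nᵢ is the stratum total.
Stratum 1 (< 50 years): n = 2345; a·d/n = 94·1174/2345 = 47.0601; b·c/n = 203·874/2345 = 75.6597
Stratum 2 (≥ 50 years): n = 3830; a·d/n = 51·1826/3830 = 24.3149; b·c/n = 165·1788/3830 = 77.0287
OR_MH = (47.0601 + 24.3149) / (75.6597 + 77.0287) = 71.3750 / 152.6884 = 0.46746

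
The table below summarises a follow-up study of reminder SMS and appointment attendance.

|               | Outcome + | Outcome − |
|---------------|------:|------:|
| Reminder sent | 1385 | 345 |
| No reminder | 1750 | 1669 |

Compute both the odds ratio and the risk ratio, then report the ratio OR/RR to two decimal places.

2.45

Cells: a = 1385, b = 345, c = 1750, d = 1669.
OR = (1385·1669)/(345·1750) = 2311565/603750 = 3.82868
Risk in exposed = 1385/1730 = 0.80058; risk in unexposed = 1750/3419 = 0.51185; RR = 1.56410
OR/RR = 3.82868 / 1.56410 = 2.44785
The outcome is not rare, so the OR lies further from 1 than the RR.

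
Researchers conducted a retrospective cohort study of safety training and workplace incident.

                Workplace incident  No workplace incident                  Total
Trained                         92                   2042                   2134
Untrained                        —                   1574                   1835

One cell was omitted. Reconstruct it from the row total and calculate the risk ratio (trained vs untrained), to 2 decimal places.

The missing cell is in the unexposed row: 1835 − 1574 = 261.
So a = 92, b = 2042, c = 261, d = 1574.
RR = [a/(a+b)] / [c/(c+d)] = (92/2134) / (261/1835) = 0.04311/0.14223 = 0.30310

0.30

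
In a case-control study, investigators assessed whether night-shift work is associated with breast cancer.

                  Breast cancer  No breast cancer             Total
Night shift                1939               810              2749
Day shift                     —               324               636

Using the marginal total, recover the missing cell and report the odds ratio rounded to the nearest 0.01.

The missing cell is in the unexposed row: 636 − 324 = 312.
So a = 1939, b = 810, c = 312, d = 324.
OR = (a·d)/(b·c) = (1939 × 324) / (810 × 312) = 628236 / 252720 = 2.48590

2.49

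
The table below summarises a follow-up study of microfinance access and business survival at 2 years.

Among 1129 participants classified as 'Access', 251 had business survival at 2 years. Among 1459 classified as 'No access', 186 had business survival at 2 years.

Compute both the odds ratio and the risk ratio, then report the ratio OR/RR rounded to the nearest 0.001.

1.122

From the description: a = 251, b = 878, c = 186, d = 1273.
OR = (251·1273)/(878·186) = 319523/163308 = 1.95657
Risk in exposed = 251/1129 = 0.22232; risk in unexposed = 186/1459 = 0.12748; RR = 1.74390
OR/RR = 1.95657 / 1.74390 = 1.12195
The outcome is not rare, so the OR lies further from 1 than the RR.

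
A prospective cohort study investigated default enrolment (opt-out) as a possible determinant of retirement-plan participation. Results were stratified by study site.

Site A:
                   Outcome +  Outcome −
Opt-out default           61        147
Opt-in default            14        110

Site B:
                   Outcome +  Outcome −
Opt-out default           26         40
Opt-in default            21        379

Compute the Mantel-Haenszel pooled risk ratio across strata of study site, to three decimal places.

RR_MH = Σ(aᵢ·n₀ᵢ/nᵢ) / Σ(cᵢ·n₁ᵢ/nᵢ), with n₁ᵢ = aᵢ+bᵢ (exposed), n₀ᵢ = cᵢ+dᵢ (unexposed), nᵢ = n₁ᵢ+n₀ᵢ.
Stratum 1 (Site A): n₁ = 208, n₀ = 124, n = 332; a·n₀/n = 61·124/332 = 22.7831; c·n₁/n = 14·208/332 = 8.7711
Stratum 2 (Site B): n₁ = 66, n₀ = 400, n = 466; a·n₀/n = 26·400/466 = 22.3176; c·n₁/n = 21·66/466 = 2.9742
RR_MH = (22.7831 + 22.3176) / (8.7711 + 2.9742) = 45.1007 / 11.7453 = 3.83989

3.840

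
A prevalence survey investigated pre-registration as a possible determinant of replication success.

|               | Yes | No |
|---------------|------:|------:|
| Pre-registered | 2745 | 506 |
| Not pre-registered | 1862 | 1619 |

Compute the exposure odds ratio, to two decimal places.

4.72

Cells: a = 2745, b = 506, c = 1862, d = 1619.
OR = (a·d)/(b·c) = (2745 × 1619) / (506 × 1862) = 4444155 / 942172 = 4.71693
The odds of replication success are about 4.72 times as high in the pre-registered group.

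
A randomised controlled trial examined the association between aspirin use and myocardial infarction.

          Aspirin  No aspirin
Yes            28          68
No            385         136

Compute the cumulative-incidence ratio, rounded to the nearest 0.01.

0.20

Reading the table with exposure as columns: a = 28 (Aspirin, case), b = 385 (Aspirin, non-case), c = 68 (No aspirin, case), d = 136.
Risk in exposed = 28/413 = 0.06780; risk in unexposed = 68/204 = 0.33333.
RR = 0.06780 / 0.33333 = 0.20339
The risk is 80% lower among the exposed than among the unexposed.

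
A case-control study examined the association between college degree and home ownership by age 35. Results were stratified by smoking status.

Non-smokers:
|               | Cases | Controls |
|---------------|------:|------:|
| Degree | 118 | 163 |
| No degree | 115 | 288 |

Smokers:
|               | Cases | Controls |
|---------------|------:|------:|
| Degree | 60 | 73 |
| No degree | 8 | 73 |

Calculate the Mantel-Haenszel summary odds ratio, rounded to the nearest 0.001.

OR_MH = Σ(aᵢdᵢ/nᵢ) / Σ(bᵢcᵢ/nᵢ), where nᵢ is the stratum total.
Stratum 1 (Non-smokers): n = 684; a·d/n = 118·288/684 = 49.6842; b·c/n = 163·115/684 = 27.4050
Stratum 2 (Smokers): n = 214; a·d/n = 60·73/214 = 20.4673; b·c/n = 73·8/214 = 2.7290
OR_MH = (49.6842 + 20.4673) / (27.4050 + 2.7290) = 70.1515 / 30.1339 = 2.32799

2.328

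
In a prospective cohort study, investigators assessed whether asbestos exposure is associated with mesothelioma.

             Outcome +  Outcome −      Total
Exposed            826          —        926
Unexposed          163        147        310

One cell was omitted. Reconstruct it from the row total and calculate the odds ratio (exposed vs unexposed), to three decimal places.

7.449

The missing cell is in the exposed row: 926 − 826 = 100.
So a = 826, b = 100, c = 163, d = 147.
OR = (a·d)/(b·c) = (826 × 147) / (100 × 163) = 121422 / 16300 = 7.44920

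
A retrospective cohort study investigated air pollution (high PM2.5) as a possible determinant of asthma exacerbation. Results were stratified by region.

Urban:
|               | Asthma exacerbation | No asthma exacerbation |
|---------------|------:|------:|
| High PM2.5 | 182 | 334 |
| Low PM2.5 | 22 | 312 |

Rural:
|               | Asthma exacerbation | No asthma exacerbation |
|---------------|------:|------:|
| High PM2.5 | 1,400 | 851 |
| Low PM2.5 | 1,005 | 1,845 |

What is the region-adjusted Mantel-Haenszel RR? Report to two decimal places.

1.87

RR_MH = Σ(aᵢ·n₀ᵢ/nᵢ) / Σ(cᵢ·n₁ᵢ/nᵢ), with n₁ᵢ = aᵢ+bᵢ (exposed), n₀ᵢ = cᵢ+dᵢ (unexposed), nᵢ = n₁ᵢ+n₀ᵢ.
Stratum 1 (Urban): n₁ = 516, n₀ = 334, n = 850; a·n₀/n = 182·334/850 = 71.5153; c·n₁/n = 22·516/850 = 13.3553
Stratum 2 (Rural): n₁ = 2251, n₀ = 2850, n = 5101; a·n₀/n = 1400·2850/5101 = 782.1996; c·n₁/n = 1005·2251/5101 = 443.4925
RR_MH = (71.5153 + 782.1996) / (13.3553 + 443.4925) = 853.7149 / 456.8477 = 1.86871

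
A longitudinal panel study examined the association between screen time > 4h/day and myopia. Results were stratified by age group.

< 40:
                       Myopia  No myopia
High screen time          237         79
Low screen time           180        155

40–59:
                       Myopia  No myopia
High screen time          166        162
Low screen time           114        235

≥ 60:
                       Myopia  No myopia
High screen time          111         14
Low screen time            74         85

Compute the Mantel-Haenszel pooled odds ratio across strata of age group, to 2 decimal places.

2.79

OR_MH = Σ(aᵢdᵢ/nᵢ) / Σ(bᵢcᵢ/nᵢ), where nᵢ is the stratum total.
Stratum 1 (< 40): n = 651; a·d/n = 237·155/651 = 56.4286; b·c/n = 79·180/651 = 21.8433
Stratum 2 (40–59): n = 677; a·d/n = 166·235/677 = 57.6219; b·c/n = 162·114/677 = 27.2792
Stratum 3 (≥ 60): n = 284; a·d/n = 111·85/284 = 33.2218; b·c/n = 14·74/284 = 3.6479
OR_MH = (56.4286 + 57.6219 + 33.2218) / (21.8433 + 27.2792 + 3.6479) = 147.2723 / 52.7704 = 2.79081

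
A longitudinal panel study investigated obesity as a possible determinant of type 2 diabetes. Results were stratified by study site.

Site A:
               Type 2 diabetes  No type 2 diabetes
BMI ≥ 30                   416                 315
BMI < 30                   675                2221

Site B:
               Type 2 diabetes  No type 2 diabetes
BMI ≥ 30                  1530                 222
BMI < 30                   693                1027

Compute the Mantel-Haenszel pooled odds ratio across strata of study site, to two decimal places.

6.87

OR_MH = Σ(aᵢdᵢ/nᵢ) / Σ(bᵢcᵢ/nᵢ), where nᵢ is the stratum total.
Stratum 1 (Site A): n = 3627; a·d/n = 416·2221/3627 = 254.7384; b·c/n = 315·675/3627 = 58.6228
Stratum 2 (Site B): n = 3472; a·d/n = 1530·1027/3472 = 452.5662; b·c/n = 222·693/3472 = 44.3105
OR_MH = (254.7384 + 452.5662) / (58.6228 + 44.3105) = 707.3046 / 102.9333 = 6.87148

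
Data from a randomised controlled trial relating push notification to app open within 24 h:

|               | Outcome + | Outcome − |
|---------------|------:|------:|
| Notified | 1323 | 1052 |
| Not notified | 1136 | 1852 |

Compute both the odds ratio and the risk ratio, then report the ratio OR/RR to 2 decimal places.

1.40

Cells: a = 1323, b = 1052, c = 1136, d = 1852.
OR = (1323·1852)/(1052·1136) = 2450196/1195072 = 2.05025
Risk in exposed = 1323/2375 = 0.55705; risk in unexposed = 1136/2988 = 0.38019; RR = 1.46521
OR/RR = 2.05025 / 1.46521 = 1.39929
The outcome is not rare, so the OR lies further from 1 than the RR.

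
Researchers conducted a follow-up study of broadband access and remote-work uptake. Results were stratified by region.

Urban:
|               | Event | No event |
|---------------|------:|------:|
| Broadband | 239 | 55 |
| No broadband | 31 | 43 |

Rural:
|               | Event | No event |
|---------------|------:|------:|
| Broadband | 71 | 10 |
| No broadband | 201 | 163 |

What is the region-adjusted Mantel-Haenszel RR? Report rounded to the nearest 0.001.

RR_MH = Σ(aᵢ·n₀ᵢ/nᵢ) / Σ(cᵢ·n₁ᵢ/nᵢ), with n₁ᵢ = aᵢ+bᵢ (exposed), n₀ᵢ = cᵢ+dᵢ (unexposed), nᵢ = n₁ᵢ+n₀ᵢ.
Stratum 1 (Urban): n₁ = 294, n₀ = 74, n = 368; a·n₀/n = 239·74/368 = 48.0598; c·n₁/n = 31·294/368 = 24.7663
Stratum 2 (Rural): n₁ = 81, n₀ = 364, n = 445; a·n₀/n = 71·364/445 = 58.0764; c·n₁/n = 201·81/445 = 36.5865
RR_MH = (48.0598 + 58.0764) / (24.7663 + 36.5865) = 106.1362 / 61.3528 = 1.72993

1.730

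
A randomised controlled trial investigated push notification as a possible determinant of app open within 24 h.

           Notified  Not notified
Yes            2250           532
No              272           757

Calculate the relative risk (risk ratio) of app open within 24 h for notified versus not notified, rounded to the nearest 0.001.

2.162

Reading the table with exposure as columns: a = 2250 (Notified, case), b = 272 (Notified, non-case), c = 532 (Not notified, case), d = 757.
Risk in exposed = 2250/2522 = 0.89215; risk in unexposed = 532/1289 = 0.41272.
RR = 0.89215 / 0.41272 = 2.16162
The risk among the exposed is 2.16 times that among the unexposed.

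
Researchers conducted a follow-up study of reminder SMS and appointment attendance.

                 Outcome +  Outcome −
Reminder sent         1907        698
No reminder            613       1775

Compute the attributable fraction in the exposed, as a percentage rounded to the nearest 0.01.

64.93

Cells: a = 1907, b = 698, c = 613, d = 1775.
Risk in exposed = 1907/2605 = 0.73205; risk in unexposed = 613/2388 = 0.25670.
RR = 0.73205/0.25670 = 2.85179
AR% = (RR − 1)/RR × 100 = (2.85179 − 1)/2.85179 × 100 = 64.9342%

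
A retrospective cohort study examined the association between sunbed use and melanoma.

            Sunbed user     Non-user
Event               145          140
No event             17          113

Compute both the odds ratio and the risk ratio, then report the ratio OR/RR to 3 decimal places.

Reading the table with exposure as columns: a = 145 (Sunbed user, case), b = 17 (Sunbed user, non-case), c = 140 (Non-user, case), d = 113.
OR = (145·113)/(17·140) = 16385/2380 = 6.88445
Risk in exposed = 145/162 = 0.89506; risk in unexposed = 140/253 = 0.55336; RR = 1.61750
OR/RR = 6.88445 / 1.61750 = 4.25622
The outcome is not rare, so the OR lies further from 1 than the RR.

4.256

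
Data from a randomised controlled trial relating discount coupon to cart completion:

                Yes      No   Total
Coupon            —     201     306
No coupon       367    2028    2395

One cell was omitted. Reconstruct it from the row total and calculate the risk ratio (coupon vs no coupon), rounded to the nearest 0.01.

2.24

The missing cell is in the exposed row: 306 − 201 = 105.
So a = 105, b = 201, c = 367, d = 2028.
RR = [a/(a+b)] / [c/(c+d)] = (105/306) / (367/2395) = 0.34314/0.15324 = 2.23927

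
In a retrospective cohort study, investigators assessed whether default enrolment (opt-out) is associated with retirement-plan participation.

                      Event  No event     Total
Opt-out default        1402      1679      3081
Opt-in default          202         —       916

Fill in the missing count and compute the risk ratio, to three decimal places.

The missing cell is in the unexposed row: 916 − 202 = 714.
So a = 1402, b = 1679, c = 202, d = 714.
RR = [a/(a+b)] / [c/(c+d)] = (1402/3081) / (202/916) = 0.45505/0.22052 = 2.06348

2.063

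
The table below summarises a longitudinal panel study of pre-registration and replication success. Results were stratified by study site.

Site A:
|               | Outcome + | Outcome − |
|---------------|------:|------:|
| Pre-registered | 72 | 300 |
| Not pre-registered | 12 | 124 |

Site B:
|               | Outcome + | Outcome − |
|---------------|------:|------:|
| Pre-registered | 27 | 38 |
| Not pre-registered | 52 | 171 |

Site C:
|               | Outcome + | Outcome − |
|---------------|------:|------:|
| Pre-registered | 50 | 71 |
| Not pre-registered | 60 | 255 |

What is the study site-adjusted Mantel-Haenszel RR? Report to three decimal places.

RR_MH = Σ(aᵢ·n₀ᵢ/nᵢ) / Σ(cᵢ·n₁ᵢ/nᵢ), with n₁ᵢ = aᵢ+bᵢ (exposed), n₀ᵢ = cᵢ+dᵢ (unexposed), nᵢ = n₁ᵢ+n₀ᵢ.
Stratum 1 (Site A): n₁ = 372, n₀ = 136, n = 508; a·n₀/n = 72·136/508 = 19.2756; c·n₁/n = 12·372/508 = 8.7874
Stratum 2 (Site B): n₁ = 65, n₀ = 223, n = 288; a·n₀/n = 27·223/288 = 20.9062; c·n₁/n = 52·65/288 = 11.7361
Stratum 3 (Site C): n₁ = 121, n₀ = 315, n = 436; a·n₀/n = 50·315/436 = 36.1239; c·n₁/n = 60·121/436 = 16.6514
RR_MH = (19.2756 + 20.9062 + 36.1239) / (8.7874 + 11.7361 + 16.6514) = 76.3057 / 37.1749 = 2.05261

2.053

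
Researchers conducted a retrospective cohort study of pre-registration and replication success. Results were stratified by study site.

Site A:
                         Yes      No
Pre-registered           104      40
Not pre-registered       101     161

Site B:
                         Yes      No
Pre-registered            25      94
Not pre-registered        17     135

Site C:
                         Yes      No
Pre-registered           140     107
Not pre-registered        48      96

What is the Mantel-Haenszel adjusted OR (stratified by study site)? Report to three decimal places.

OR_MH = Σ(aᵢdᵢ/nᵢ) / Σ(bᵢcᵢ/nᵢ), where nᵢ is the stratum total.
Stratum 1 (Site A): n = 406; a·d/n = 104·161/406 = 41.2414; b·c/n = 40·101/406 = 9.9507
Stratum 2 (Site B): n = 271; a·d/n = 25·135/271 = 12.4539; b·c/n = 94·17/271 = 5.8967
Stratum 3 (Site C): n = 391; a·d/n = 140·96/391 = 34.3734; b·c/n = 107·48/391 = 13.1355
OR_MH = (41.2414 + 12.4539 + 34.3734) / (9.9507 + 5.8967 + 13.1355) = 88.0687 / 28.9830 = 3.03863

3.039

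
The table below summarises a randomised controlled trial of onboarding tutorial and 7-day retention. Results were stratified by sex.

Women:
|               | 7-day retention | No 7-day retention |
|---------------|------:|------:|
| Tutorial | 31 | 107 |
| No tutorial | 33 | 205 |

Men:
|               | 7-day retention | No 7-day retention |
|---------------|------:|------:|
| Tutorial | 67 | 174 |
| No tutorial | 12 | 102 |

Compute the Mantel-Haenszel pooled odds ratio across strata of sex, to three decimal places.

OR_MH = Σ(aᵢdᵢ/nᵢ) / Σ(bᵢcᵢ/nᵢ), where nᵢ is the stratum total.
Stratum 1 (Women): n = 376; a·d/n = 31·205/376 = 16.9016; b·c/n = 107·33/376 = 9.3910
Stratum 2 (Men): n = 355; a·d/n = 67·102/355 = 19.2507; b·c/n = 174·12/355 = 5.8817
OR_MH = (16.9016 + 19.2507) / (9.3910 + 5.8817) = 36.1523 / 15.2726 = 2.36713

2.367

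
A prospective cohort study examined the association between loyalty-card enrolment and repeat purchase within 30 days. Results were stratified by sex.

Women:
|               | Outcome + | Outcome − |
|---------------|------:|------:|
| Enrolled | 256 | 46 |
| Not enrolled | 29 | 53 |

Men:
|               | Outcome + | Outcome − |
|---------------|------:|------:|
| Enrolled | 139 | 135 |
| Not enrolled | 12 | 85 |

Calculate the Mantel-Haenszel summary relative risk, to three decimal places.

RR_MH = Σ(aᵢ·n₀ᵢ/nᵢ) / Σ(cᵢ·n₁ᵢ/nᵢ), with n₁ᵢ = aᵢ+bᵢ (exposed), n₀ᵢ = cᵢ+dᵢ (unexposed), nᵢ = n₁ᵢ+n₀ᵢ.
Stratum 1 (Women): n₁ = 302, n₀ = 82, n = 384; a·n₀/n = 256·82/384 = 54.6667; c·n₁/n = 29·302/384 = 22.8073
Stratum 2 (Men): n₁ = 274, n₀ = 97, n = 371; a·n₀/n = 139·97/371 = 36.3423; c·n₁/n = 12·274/371 = 8.8625
RR_MH = (54.6667 + 36.3423) / (22.8073 + 8.8625) = 91.0090 / 31.6698 = 2.87368

2.874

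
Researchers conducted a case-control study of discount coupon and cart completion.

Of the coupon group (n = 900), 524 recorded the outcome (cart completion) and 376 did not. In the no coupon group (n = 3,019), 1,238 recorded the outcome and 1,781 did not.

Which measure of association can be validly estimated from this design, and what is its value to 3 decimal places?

From the description: a = 524, b = 376, c = 1238, d = 1781.
This is a case-control study: participants were sampled on outcome status, so risks in the source population cannot be estimated directly — relative risk is not valid here. The odds ratio is the appropriate measure.
OR = (a·d)/(b·c) = (524 × 1781) / (376 × 1238) = 933244 / 465488 = 2.00487

2.005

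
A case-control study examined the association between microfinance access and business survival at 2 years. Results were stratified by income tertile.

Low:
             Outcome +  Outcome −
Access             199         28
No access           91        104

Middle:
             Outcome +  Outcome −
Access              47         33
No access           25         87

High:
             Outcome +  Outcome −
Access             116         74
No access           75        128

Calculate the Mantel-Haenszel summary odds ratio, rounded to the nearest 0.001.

OR_MH = Σ(aᵢdᵢ/nᵢ) / Σ(bᵢcᵢ/nᵢ), where nᵢ is the stratum total.
Stratum 1 (Low): n = 422; a·d/n = 199·104/422 = 49.0427; b·c/n = 28·91/422 = 6.0379
Stratum 2 (Middle): n = 192; a·d/n = 47·87/192 = 21.2969; b·c/n = 33·25/192 = 4.2969
Stratum 3 (High): n = 393; a·d/n = 116·128/393 = 37.7812; b·c/n = 74·75/393 = 14.1221
OR_MH = (49.0427 + 21.2969 + 37.7812) / (6.0379 + 4.2969 + 14.1221) = 108.1207 / 24.4569 = 4.42086

4.421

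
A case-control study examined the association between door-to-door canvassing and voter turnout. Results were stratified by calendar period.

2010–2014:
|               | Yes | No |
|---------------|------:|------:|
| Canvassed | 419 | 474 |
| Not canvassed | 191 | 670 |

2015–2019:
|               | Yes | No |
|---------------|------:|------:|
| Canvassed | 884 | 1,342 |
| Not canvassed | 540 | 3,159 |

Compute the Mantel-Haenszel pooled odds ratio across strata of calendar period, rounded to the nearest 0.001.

OR_MH = Σ(aᵢdᵢ/nᵢ) / Σ(bᵢcᵢ/nᵢ), where nᵢ is the stratum total.
Stratum 1 (2010–2014): n = 1754; a·d/n = 419·670/1754 = 160.0513; b·c/n = 474·191/1754 = 51.6157
Stratum 2 (2015–2019): n = 5925; a·d/n = 884·3159/5925 = 471.3175; b·c/n = 1342·540/5925 = 122.3089
OR_MH = (160.0513 + 471.3175) / (51.6157 + 122.3089) = 631.3688 / 173.9246 = 3.63013

3.630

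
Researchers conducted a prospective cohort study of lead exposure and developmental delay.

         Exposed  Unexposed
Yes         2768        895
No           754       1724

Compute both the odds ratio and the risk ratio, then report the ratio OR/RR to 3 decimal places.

3.075

Reading the table with exposure as columns: a = 2768 (Exposed, case), b = 754 (Exposed, non-case), c = 895 (Unexposed, case), d = 1724.
OR = (2768·1724)/(754·895) = 4772032/674830 = 7.07146
Risk in exposed = 2768/3522 = 0.78592; risk in unexposed = 895/2619 = 0.34173; RR = 2.29980
OR/RR = 7.07146 / 2.29980 = 3.07482
The outcome is not rare, so the OR lies further from 1 than the RR.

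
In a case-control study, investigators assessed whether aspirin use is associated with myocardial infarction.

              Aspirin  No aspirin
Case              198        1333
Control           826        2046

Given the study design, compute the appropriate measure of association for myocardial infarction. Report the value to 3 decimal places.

Reading the table with exposure as columns: a = 198 (Aspirin, case), b = 826 (Aspirin, non-case), c = 1333 (No aspirin, case), d = 2046.
This is a case-control study: participants were sampled on outcome status, so risks in the source population cannot be estimated directly — relative risk is not valid here. The odds ratio is the appropriate measure.
OR = (a·d)/(b·c) = (198 × 2046) / (826 × 1333) = 405108 / 1101058 = 0.36793

0.368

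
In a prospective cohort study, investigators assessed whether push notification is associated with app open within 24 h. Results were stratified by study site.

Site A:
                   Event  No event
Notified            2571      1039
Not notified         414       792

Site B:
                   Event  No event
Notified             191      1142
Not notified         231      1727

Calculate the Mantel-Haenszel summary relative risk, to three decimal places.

1.875

RR_MH = Σ(aᵢ·n₀ᵢ/nᵢ) / Σ(cᵢ·n₁ᵢ/nᵢ), with n₁ᵢ = aᵢ+bᵢ (exposed), n₀ᵢ = cᵢ+dᵢ (unexposed), nᵢ = n₁ᵢ+n₀ᵢ.
Stratum 1 (Site A): n₁ = 3610, n₀ = 1206, n = 4816; a·n₀/n = 2571·1206/4816 = 643.8177; c·n₁/n = 414·3610/4816 = 310.3281
Stratum 2 (Site B): n₁ = 1333, n₀ = 1958, n = 3291; a·n₀/n = 191·1958/3291 = 113.6366; c·n₁/n = 231·1333/3291 = 93.5652
RR_MH = (643.8177 + 113.6366) / (310.3281 + 93.5652) = 757.4543 / 403.8933 = 1.87538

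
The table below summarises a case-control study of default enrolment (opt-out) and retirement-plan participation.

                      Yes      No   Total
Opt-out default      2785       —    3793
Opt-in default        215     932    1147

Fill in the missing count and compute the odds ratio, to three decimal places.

The missing cell is in the exposed row: 3793 − 2785 = 1008.
So a = 2785, b = 1008, c = 215, d = 932.
OR = (a·d)/(b·c) = (2785 × 932) / (1008 × 215) = 2595620 / 216720 = 11.97684

11.977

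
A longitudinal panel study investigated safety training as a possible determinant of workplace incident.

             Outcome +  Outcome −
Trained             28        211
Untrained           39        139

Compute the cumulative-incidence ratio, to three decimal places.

Cells: a = 28, b = 211, c = 39, d = 139.
Risk in exposed = 28/239 = 0.11715; risk in unexposed = 39/178 = 0.21910.
RR = 0.11715 / 0.21910 = 0.53471
The risk is 47% lower among the exposed than among the unexposed.

0.535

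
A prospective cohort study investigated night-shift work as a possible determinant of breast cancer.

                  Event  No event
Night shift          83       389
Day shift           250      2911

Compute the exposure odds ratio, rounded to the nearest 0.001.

Cells: a = 83, b = 389, c = 250, d = 2911.
OR = (a·d)/(b·c) = (83 × 2911) / (389 × 250) = 241613 / 97250 = 2.48445
The odds of breast cancer are about 2.48 times as high in the night shift group.

2.484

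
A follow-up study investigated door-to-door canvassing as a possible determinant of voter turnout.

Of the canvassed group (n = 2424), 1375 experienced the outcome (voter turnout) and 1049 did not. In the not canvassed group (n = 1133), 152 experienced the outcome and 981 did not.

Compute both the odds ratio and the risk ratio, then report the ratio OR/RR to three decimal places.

From the description: a = 1375, b = 1049, c = 152, d = 981.
OR = (1375·981)/(1049·152) = 1348875/159448 = 8.45965
Risk in exposed = 1375/2424 = 0.56724; risk in unexposed = 152/1133 = 0.13416; RR = 4.22821
OR/RR = 8.45965 / 4.22821 = 2.00077
The outcome is not rare, so the OR lies further from 1 than the RR.

2.001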